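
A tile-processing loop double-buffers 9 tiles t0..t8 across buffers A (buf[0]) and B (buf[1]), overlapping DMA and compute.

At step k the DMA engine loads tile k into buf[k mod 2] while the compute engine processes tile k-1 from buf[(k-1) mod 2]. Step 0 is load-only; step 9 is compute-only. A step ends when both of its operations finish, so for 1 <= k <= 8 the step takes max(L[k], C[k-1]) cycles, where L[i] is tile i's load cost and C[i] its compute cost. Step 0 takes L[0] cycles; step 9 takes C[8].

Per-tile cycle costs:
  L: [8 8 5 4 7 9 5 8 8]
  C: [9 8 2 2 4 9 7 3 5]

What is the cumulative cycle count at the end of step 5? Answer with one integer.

  0. 8=8c; end=8; A:t0 B:-
  1. max(8,9)=9c; end=17; A:t0 B:t1
  2. max(5,8)=8c; end=25; A:t2 B:t1
  3. max(4,2)=4c; end=29; A:t2 B:t3
  4. max(7,2)=7c; end=36; A:t4 B:t3
  5. max(9,4)=9c; end=45; A:t4 B:t5
  6. max(5,9)=9c; end=54; A:t6 B:t5
  7. max(8,7)=8c; end=62; A:t6 B:t7
  8. max(8,3)=8c; end=70; A:t8 B:t7
  9. 5=5c; end=75; A:t8 B:t7

end_cycle[5] = 45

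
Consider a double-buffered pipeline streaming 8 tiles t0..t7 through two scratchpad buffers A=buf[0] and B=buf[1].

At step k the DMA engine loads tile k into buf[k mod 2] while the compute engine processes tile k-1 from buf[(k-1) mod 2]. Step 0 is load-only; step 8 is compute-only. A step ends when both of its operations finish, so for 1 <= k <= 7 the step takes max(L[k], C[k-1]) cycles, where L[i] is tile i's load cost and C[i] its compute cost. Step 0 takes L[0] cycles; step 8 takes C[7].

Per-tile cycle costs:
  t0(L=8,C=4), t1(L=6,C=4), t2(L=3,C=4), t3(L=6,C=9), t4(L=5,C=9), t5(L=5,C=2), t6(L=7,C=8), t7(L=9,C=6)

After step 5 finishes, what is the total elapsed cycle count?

  0. 8=8c; end=8; A:t0 B:-
  1. max(6,4)=6c; end=14; A:t0 B:t1
  2. max(3,4)=4c; end=18; A:t2 B:t1
  3. max(6,4)=6c; end=24; A:t2 B:t3
  4. max(5,9)=9c; end=33; A:t4 B:t3
  5. max(5,9)=9c; end=42; A:t4 B:t5
  6. max(7,2)=7c; end=49; A:t6 B:t5
  7. max(9,8)=9c; end=58; A:t6 B:t7
  8. 6=6c; end=64; A:t6 B:t7

end_cycle[5] = 42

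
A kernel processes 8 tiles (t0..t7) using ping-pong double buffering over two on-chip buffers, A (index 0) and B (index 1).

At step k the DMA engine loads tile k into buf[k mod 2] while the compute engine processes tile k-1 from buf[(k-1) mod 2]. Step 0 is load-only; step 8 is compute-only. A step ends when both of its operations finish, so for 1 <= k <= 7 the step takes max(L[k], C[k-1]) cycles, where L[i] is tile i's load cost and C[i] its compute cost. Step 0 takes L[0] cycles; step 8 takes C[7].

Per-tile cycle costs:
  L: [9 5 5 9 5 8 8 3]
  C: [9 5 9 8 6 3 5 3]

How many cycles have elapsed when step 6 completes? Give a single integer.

k=0 load=t0/9c comp=- wait=9 total=9
k=1 load=t1/5c comp=t0/9c wait=9 total=18
k=2 load=t2/5c comp=t1/5c wait=5 total=23
k=3 load=t3/9c comp=t2/9c wait=9 total=32
k=4 load=t4/5c comp=t3/8c wait=8 total=40
k=5 load=t5/8c comp=t4/6c wait=8 total=48
k=6 load=t6/8c comp=t5/3c wait=8 total=56
k=7 load=t7/3c comp=t6/5c wait=5 total=61
k=8 load=- comp=t7/3c wait=3 total=64

end_cycle[6] = 56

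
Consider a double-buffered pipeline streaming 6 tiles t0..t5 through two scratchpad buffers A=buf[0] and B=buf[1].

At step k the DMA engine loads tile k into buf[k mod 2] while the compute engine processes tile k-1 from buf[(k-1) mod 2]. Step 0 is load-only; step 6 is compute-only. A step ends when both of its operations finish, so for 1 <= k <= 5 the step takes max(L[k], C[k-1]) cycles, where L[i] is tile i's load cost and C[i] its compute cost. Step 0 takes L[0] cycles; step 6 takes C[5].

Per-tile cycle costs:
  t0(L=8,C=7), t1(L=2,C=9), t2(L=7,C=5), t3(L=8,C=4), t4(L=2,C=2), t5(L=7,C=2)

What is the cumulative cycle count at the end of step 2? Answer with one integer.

[0] DMA t0→A (8c) ∥ CU idle ⇒ 8c, clock 8
[1] DMA t1→B (2c) ∥ CU A:t0 (7c) ⇒ 7c, clock 15
[2] DMA t2→A (7c) ∥ CU B:t1 (9c) ⇒ 9c, clock 24
[3] DMA t3→B (8c) ∥ CU A:t2 (5c) ⇒ 8c, clock 32
[4] DMA t4→A (2c) ∥ CU B:t3 (4c) ⇒ 4c, clock 36
[5] DMA t5→B (7c) ∥ CU A:t4 (2c) ⇒ 7c, clock 43
[6] DMA idle ∥ CU B:t5 (2c) ⇒ 2c, clock 45

end_cycle[2] = 24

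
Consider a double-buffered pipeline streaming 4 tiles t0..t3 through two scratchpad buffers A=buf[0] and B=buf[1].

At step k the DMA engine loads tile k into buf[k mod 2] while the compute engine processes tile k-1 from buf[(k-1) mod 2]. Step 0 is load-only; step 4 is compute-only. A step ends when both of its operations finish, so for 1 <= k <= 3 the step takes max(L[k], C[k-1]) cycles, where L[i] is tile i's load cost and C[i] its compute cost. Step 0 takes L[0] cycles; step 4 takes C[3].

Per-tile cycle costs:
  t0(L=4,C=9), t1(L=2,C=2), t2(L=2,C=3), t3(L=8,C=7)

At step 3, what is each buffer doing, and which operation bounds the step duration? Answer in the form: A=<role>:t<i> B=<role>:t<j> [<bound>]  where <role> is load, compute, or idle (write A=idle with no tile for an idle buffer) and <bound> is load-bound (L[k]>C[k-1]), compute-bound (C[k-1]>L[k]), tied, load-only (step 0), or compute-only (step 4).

k=0 load=t0/4c comp=- wait=4 total=4
k=1 load=t1/2c comp=t0/9c wait=9 total=13
k=2 load=t2/2c comp=t1/2c wait=2 total=15
k=3 load=t3/8c comp=t2/3c wait=8 total=23
k=4 load=- comp=t3/7c wait=7 total=30

step 3: A=compute:t2 B=load:t3 [load-bound]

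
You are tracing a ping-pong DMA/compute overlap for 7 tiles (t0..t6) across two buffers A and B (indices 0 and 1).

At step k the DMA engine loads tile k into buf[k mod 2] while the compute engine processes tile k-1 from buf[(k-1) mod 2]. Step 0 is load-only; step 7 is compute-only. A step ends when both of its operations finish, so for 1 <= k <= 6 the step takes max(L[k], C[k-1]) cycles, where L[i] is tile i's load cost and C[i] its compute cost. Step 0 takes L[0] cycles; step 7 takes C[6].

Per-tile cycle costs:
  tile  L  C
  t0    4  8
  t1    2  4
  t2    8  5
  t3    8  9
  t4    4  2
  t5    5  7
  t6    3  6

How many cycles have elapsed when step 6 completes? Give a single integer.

end_cycle[6] = 49

k=0 load=t0/4c comp=- wait=4 total=4
k=1 load=t1/2c comp=t0/8c wait=8 total=12
k=2 load=t2/8c comp=t1/4c wait=8 total=20
k=3 load=t3/8c comp=t2/5c wait=8 total=28
k=4 load=t4/4c comp=t3/9c wait=9 total=37
k=5 load=t5/5c comp=t4/2c wait=5 total=42
k=6 load=t6/3c comp=t5/7c wait=7 total=49
k=7 load=- comp=t6/6c wait=6 total=55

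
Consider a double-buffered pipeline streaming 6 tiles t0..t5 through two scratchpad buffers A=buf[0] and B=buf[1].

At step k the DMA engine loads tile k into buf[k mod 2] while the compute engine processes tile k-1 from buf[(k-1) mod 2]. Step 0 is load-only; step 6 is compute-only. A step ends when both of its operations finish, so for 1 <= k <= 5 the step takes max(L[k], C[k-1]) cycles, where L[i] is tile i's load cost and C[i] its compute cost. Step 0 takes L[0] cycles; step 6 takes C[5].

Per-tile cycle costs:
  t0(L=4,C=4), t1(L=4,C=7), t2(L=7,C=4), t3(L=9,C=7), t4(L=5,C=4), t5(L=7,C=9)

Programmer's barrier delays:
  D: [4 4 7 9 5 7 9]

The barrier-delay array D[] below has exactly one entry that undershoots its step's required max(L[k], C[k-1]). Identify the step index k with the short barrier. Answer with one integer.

hazard at step 4

[0] required=L[0]=4=4 vs D=4 ok
[1] required=max(L[1]=4,C[0]=4)=4 vs D=4 ok
[2] required=max(L[2]=7,C[1]=7)=7 vs D=7 ok
[3] required=max(L[3]=9,C[2]=4)=9 vs D=9 ok
[4] required=max(L[4]=5,C[3]=7)=7 vs D=5 SHORT
[5] required=max(L[5]=7,C[4]=4)=7 vs D=7 ok
[6] required=C[5]=9=9 vs D=9 ok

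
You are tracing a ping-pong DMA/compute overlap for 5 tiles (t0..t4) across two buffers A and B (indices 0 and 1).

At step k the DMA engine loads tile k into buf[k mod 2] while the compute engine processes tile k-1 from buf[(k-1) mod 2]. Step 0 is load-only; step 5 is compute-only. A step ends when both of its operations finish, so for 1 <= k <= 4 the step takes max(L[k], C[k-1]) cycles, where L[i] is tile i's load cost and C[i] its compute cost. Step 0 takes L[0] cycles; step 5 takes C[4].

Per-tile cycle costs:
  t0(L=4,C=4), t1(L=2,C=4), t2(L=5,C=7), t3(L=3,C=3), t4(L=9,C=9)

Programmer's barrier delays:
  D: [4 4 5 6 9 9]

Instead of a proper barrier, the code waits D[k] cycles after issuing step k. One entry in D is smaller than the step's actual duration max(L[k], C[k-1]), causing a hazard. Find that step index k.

hazard at step 3

[0] required=L[0]=4=4 vs D=4 ok
[1] required=max(L[1]=2,C[0]=4)=4 vs D=4 ok
[2] required=max(L[2]=5,C[1]=4)=5 vs D=5 ok
[3] required=max(L[3]=3,C[2]=7)=7 vs D=6 SHORT
[4] required=max(L[4]=9,C[3]=3)=9 vs D=9 ok
[5] required=C[4]=9=9 vs D=9 ok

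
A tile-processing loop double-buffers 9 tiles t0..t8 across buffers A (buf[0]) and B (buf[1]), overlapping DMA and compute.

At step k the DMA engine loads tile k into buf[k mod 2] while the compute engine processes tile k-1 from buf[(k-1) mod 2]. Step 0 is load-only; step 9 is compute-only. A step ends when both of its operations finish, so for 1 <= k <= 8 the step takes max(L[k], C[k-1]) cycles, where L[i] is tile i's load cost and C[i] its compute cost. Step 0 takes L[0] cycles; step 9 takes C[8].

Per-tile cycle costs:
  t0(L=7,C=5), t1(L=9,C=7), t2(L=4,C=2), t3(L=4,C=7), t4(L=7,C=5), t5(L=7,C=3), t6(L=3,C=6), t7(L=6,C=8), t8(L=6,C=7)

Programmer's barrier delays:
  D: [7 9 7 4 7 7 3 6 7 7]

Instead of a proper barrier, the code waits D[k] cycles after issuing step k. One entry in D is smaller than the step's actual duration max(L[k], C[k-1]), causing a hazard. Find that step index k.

hazard at step 8

step 0: need L[0]=7 = 7; D[0]=7 ok
step 1: need max(L[1]=9,C[0]=5) = 9; D[1]=9 ok
step 2: need max(L[2]=4,C[1]=7) = 7; D[2]=7 ok
step 3: need max(L[3]=4,C[2]=2) = 4; D[3]=4 ok
step 4: need max(L[4]=7,C[3]=7) = 7; D[4]=7 ok
step 5: need max(L[5]=7,C[4]=5) = 7; D[5]=7 ok
step 6: need max(L[6]=3,C[5]=3) = 3; D[6]=3 ok
step 7: need max(L[7]=6,C[6]=6) = 6; D[7]=6 ok
step 8: need max(L[8]=6,C[7]=8) = 8; D[8]=7 SHORT
step 9: need C[8]=7 = 7; D[9]=7 ok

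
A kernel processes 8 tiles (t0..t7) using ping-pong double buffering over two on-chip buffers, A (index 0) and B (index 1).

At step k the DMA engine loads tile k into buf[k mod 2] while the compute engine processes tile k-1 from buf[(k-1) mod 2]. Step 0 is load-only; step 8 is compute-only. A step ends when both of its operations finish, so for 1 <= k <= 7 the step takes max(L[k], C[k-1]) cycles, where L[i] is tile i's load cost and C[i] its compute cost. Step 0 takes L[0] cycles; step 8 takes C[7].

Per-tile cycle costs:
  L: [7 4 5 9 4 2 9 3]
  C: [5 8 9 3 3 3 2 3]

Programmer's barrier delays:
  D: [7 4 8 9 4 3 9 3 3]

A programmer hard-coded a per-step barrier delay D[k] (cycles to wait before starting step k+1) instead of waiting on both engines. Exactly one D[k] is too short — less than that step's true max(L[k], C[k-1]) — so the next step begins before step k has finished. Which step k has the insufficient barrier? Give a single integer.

k=0 barrier L[0]=7→7c, D[0]=7 ok
k=1 barrier max(L[1]=4,C[0]=5)→5c, D[1]=4 SHORT
k=2 barrier max(L[2]=5,C[1]=8)→8c, D[2]=8 ok
k=3 barrier max(L[3]=9,C[2]=9)→9c, D[3]=9 ok
k=4 barrier max(L[4]=4,C[3]=3)→4c, D[4]=4 ok
k=5 barrier max(L[5]=2,C[4]=3)→3c, D[5]=3 ok
k=6 barrier max(L[6]=9,C[5]=3)→9c, D[6]=9 ok
k=7 barrier max(L[7]=3,C[6]=2)→3c, D[7]=3 ok
k=8 barrier C[7]=3→3c, D[8]=3 ok

hazard at step 1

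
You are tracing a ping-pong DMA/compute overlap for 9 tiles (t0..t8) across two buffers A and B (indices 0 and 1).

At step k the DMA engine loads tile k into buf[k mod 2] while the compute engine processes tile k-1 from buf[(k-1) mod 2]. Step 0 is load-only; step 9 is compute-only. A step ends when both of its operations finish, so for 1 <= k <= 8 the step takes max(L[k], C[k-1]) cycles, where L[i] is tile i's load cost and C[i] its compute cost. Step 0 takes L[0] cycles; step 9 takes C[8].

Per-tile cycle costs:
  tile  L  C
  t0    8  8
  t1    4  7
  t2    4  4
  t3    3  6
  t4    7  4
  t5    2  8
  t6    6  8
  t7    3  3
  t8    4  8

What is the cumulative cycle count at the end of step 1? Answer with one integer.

[0] DMA t0→A (8c) ∥ CU idle ⇒ 8c, clock 8
[1] DMA t1→B (4c) ∥ CU A:t0 (8c) ⇒ 8c, clock 16
[2] DMA t2→A (4c) ∥ CU B:t1 (7c) ⇒ 7c, clock 23
[3] DMA t3→B (3c) ∥ CU A:t2 (4c) ⇒ 4c, clock 27
[4] DMA t4→A (7c) ∥ CU B:t3 (6c) ⇒ 7c, clock 34
[5] DMA t5→B (2c) ∥ CU A:t4 (4c) ⇒ 4c, clock 38
[6] DMA t6→A (6c) ∥ CU B:t5 (8c) ⇒ 8c, clock 46
[7] DMA t7→B (3c) ∥ CU A:t6 (8c) ⇒ 8c, clock 54
[8] DMA t8→A (4c) ∥ CU B:t7 (3c) ⇒ 4c, clock 58
[9] DMA idle ∥ CU A:t8 (8c) ⇒ 8c, clock 66

end_cycle[1] = 16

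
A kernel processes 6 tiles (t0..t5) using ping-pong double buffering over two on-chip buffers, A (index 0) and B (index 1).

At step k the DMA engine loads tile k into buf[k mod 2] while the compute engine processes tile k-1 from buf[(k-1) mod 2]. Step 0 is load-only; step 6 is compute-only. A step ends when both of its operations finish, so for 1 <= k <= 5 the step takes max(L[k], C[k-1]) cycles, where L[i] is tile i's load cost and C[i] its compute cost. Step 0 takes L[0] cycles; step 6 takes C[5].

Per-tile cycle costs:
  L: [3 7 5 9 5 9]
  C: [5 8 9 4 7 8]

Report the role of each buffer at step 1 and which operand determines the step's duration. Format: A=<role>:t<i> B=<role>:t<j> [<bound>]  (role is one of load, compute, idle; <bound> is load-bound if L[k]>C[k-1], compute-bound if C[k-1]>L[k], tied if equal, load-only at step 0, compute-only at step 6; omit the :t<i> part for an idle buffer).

step 1: A=compute:t0 B=load:t1 [load-bound]

[0] DMA t0→A (3c) ∥ CU idle ⇒ 3c, clock 3
[1] DMA t1→B (7c) ∥ CU A:t0 (5c) ⇒ 7c, clock 10
[2] DMA t2→A (5c) ∥ CU B:t1 (8c) ⇒ 8c, clock 18
[3] DMA t3→B (9c) ∥ CU A:t2 (9c) ⇒ 9c, clock 27
[4] DMA t4→A (5c) ∥ CU B:t3 (4c) ⇒ 5c, clock 32
[5] DMA t5→B (9c) ∥ CU A:t4 (7c) ⇒ 9c, clock 41
[6] DMA idle ∥ CU B:t5 (8c) ⇒ 8c, clock 49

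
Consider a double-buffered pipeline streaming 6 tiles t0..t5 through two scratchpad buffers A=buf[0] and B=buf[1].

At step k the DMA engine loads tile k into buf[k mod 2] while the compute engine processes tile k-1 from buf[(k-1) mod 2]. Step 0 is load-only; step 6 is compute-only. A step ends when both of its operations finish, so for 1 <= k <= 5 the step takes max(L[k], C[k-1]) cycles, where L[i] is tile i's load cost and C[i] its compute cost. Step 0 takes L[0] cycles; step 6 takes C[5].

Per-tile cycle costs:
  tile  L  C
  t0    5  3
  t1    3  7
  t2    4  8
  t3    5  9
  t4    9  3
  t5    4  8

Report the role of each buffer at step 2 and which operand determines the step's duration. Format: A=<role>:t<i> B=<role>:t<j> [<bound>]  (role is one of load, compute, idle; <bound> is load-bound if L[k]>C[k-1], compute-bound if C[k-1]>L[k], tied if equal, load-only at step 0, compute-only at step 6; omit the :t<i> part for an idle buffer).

step 0: L[0]=5 → dur=5, Σ=5 | A=load:t0 B=idle [load-only]
step 1: L[1]=3 C[0]=3 → dur=3, Σ=8 | A=compute:t0 B=load:t1 [tied]
step 2: L[2]=4 C[1]=7 → dur=7, Σ=15 | A=load:t2 B=compute:t1 [compute-bound]
step 3: L[3]=5 C[2]=8 → dur=8, Σ=23 | A=compute:t2 B=load:t3 [compute-bound]
step 4: L[4]=9 C[3]=9 → dur=9, Σ=32 | A=load:t4 B=compute:t3 [tied]
step 5: L[5]=4 C[4]=3 → dur=4, Σ=36 | A=compute:t4 B=load:t5 [load-bound]
step 6: C[5]=8 → dur=8, Σ=44 | A=idle B=compute:t5 [compute-only]

step 2: A=load:t2 B=compute:t1 [compute-bound]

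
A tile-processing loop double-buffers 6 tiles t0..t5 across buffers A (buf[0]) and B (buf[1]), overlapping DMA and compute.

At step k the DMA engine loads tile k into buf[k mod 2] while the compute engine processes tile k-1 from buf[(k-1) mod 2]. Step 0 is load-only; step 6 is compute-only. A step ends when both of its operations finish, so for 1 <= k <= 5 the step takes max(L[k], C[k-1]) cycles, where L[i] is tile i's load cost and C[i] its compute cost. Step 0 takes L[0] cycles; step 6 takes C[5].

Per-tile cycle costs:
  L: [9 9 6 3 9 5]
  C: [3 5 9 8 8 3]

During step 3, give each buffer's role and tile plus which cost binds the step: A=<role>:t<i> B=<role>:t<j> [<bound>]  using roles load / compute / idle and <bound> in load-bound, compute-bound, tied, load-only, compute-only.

step 3: A=compute:t2 B=load:t3 [compute-bound]

k=0 load=t0/9c comp=- wait=9 total=9
k=1 load=t1/9c comp=t0/3c wait=9 total=18
k=2 load=t2/6c comp=t1/5c wait=6 total=24
k=3 load=t3/3c comp=t2/9c wait=9 total=33
k=4 load=t4/9c comp=t3/8c wait=9 total=42
k=5 load=t5/5c comp=t4/8c wait=8 total=50
k=6 load=- comp=t5/3c wait=3 total=53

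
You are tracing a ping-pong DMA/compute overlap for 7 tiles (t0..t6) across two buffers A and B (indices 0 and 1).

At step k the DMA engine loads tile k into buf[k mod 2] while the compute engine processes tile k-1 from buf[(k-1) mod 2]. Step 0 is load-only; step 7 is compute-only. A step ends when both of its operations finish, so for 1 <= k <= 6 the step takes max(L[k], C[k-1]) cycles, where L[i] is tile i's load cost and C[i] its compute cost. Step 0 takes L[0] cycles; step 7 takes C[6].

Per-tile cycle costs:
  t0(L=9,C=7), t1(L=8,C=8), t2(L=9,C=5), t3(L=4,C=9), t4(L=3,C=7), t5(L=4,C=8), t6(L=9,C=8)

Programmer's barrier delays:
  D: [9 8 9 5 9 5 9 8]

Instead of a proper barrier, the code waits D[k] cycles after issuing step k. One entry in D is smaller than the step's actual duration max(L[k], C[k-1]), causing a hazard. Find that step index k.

hazard at step 5

k=0 barrier L[0]=9→9c, D[0]=9 ok
k=1 barrier max(L[1]=8,C[0]=7)→8c, D[1]=8 ok
k=2 barrier max(L[2]=9,C[1]=8)→9c, D[2]=9 ok
k=3 barrier max(L[3]=4,C[2]=5)→5c, D[3]=5 ok
k=4 barrier max(L[4]=3,C[3]=9)→9c, D[4]=9 ok
k=5 barrier max(L[5]=4,C[4]=7)→7c, D[5]=5 SHORT
k=6 barrier max(L[6]=9,C[5]=8)→9c, D[6]=9 ok
k=7 barrier C[6]=8→8c, D[7]=8 ok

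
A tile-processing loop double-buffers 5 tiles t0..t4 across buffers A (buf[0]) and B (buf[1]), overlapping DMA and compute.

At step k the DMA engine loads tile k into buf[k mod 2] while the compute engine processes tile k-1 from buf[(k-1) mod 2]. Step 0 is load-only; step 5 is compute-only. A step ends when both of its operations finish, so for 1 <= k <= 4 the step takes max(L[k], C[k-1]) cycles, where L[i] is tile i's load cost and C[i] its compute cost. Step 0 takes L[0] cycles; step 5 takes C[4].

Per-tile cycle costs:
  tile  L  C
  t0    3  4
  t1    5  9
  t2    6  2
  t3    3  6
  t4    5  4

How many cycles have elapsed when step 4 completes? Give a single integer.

  0. 3=3c; end=3; A:t0 B:-
  1. max(5,4)=5c; end=8; A:t0 B:t1
  2. max(6,9)=9c; end=17; A:t2 B:t1
  3. max(3,2)=3c; end=20; A:t2 B:t3
  4. max(5,6)=6c; end=26; A:t4 B:t3
  5. 4=4c; end=30; A:t4 B:t3

end_cycle[4] = 26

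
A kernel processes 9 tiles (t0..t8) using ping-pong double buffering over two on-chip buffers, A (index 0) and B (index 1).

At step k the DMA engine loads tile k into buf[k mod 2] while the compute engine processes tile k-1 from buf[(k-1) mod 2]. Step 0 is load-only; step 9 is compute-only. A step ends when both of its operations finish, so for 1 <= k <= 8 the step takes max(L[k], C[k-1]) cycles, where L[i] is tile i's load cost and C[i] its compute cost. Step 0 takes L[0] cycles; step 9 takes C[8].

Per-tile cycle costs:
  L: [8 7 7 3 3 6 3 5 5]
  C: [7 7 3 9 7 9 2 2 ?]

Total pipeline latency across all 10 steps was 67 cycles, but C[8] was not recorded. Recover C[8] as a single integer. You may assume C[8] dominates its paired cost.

C[8] = 7

step 0: dur = L[0]=8 = 8
step 1: dur = max(L[1]=7, C[0]=7) = 7
step 2: dur = max(L[2]=7, C[1]=7) = 7
step 3: dur = max(L[3]=3, C[2]=3) = 3
step 4: dur = max(L[4]=3, C[3]=9) = 9
step 5: dur = max(L[5]=6, C[4]=7) = 7
step 6: dur = max(L[6]=3, C[5]=9) = 9
step 7: dur = max(L[7]=5, C[6]=2) = 5
step 8: dur = max(L[8]=5, C[7]=2) = 5
step 9: dur = C[8]=? = C[8]  (unknown; binding)
sum of known step durations = 60
dur[9] = total - known = 67 - 60 = 7
C[8] is the binding max in step 9, so C[8] = dur[9] = 7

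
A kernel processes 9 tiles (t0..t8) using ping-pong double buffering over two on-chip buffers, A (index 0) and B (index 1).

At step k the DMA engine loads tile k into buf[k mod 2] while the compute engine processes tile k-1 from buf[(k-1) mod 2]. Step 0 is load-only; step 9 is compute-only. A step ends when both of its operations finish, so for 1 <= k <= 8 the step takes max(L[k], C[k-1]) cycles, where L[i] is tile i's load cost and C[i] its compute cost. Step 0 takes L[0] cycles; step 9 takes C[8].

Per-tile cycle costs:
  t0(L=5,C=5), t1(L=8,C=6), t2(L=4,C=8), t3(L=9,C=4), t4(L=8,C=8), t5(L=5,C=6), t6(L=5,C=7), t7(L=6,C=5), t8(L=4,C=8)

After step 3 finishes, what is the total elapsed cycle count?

end_cycle[3] = 28

k=0 load=t0/5c comp=- wait=5 total=5
k=1 load=t1/8c comp=t0/5c wait=8 total=13
k=2 load=t2/4c comp=t1/6c wait=6 total=19
k=3 load=t3/9c comp=t2/8c wait=9 total=28
k=4 load=t4/8c comp=t3/4c wait=8 total=36
k=5 load=t5/5c comp=t4/8c wait=8 total=44
k=6 load=t6/5c comp=t5/6c wait=6 total=50
k=7 load=t7/6c comp=t6/7c wait=7 total=57
k=8 load=t8/4c comp=t7/5c wait=5 total=62
k=9 load=- comp=t8/8c wait=8 total=70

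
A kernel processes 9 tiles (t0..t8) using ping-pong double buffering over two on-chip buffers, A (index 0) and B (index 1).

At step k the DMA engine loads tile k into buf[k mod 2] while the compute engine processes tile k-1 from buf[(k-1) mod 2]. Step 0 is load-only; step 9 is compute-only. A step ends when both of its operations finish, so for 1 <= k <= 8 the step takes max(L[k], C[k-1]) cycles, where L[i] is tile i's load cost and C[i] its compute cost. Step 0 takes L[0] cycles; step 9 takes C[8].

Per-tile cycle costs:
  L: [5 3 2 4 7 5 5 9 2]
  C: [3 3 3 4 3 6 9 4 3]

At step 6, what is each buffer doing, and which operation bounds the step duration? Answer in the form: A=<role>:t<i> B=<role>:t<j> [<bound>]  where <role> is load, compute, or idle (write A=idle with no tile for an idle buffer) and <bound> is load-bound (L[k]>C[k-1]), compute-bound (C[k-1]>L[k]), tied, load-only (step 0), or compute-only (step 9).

step 6: A=load:t6 B=compute:t5 [compute-bound]

[0] DMA t0→A (5c) ∥ CU idle ⇒ 5c, clock 5
[1] DMA t1→B (3c) ∥ CU A:t0 (3c) ⇒ 3c, clock 8
[2] DMA t2→A (2c) ∥ CU B:t1 (3c) ⇒ 3c, clock 11
[3] DMA t3→B (4c) ∥ CU A:t2 (3c) ⇒ 4c, clock 15
[4] DMA t4→A (7c) ∥ CU B:t3 (4c) ⇒ 7c, clock 22
[5] DMA t5→B (5c) ∥ CU A:t4 (3c) ⇒ 5c, clock 27
[6] DMA t6→A (5c) ∥ CU B:t5 (6c) ⇒ 6c, clock 33
[7] DMA t7→B (9c) ∥ CU A:t6 (9c) ⇒ 9c, clock 42
[8] DMA t8→A (2c) ∥ CU B:t7 (4c) ⇒ 4c, clock 46
[9] DMA idle ∥ CU A:t8 (3c) ⇒ 3c, clock 49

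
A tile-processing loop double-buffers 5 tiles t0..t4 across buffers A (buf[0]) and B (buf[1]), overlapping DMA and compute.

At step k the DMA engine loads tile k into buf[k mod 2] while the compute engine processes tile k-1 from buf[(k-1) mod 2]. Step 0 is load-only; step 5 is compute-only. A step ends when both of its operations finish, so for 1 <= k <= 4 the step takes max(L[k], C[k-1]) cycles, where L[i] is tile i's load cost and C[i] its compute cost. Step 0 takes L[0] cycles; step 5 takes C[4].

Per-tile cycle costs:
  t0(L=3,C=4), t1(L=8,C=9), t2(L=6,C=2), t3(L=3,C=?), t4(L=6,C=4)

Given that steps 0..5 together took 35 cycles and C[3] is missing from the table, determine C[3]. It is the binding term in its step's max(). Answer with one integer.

C[3] = 8

step 0 = dur = L[0]=3 = 3
step 1 = dur = max(L[1]=8, C[0]=4) = 8
step 2 = dur = max(L[2]=6, C[1]=9) = 9
step 3 = dur = max(L[3]=3, C[2]=2) = 3
step 4 = dur = max(L[4]=6, C[3]=?) = C[3]  (unknown; binding)
step 5 = dur = C[4]=4 = 4
sum of known step durations = 27
dur[4] = total - known = 35 - 27 = 8
C[3] is the binding max in step 4, so C[3] = dur[4] = 8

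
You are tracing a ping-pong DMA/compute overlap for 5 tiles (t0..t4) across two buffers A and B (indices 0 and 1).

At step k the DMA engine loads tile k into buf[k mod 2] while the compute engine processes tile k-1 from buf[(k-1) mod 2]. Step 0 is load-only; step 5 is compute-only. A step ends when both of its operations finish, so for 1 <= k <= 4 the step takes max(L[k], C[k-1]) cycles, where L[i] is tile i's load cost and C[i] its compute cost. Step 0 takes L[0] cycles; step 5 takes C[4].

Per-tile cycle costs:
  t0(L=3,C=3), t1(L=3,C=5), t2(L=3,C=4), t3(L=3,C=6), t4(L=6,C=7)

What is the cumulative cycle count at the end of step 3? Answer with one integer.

[0] DMA t0→A (3c) ∥ CU idle ⇒ 3c, clock 3
[1] DMA t1→B (3c) ∥ CU A:t0 (3c) ⇒ 3c, clock 6
[2] DMA t2→A (3c) ∥ CU B:t1 (5c) ⇒ 5c, clock 11
[3] DMA t3→B (3c) ∥ CU A:t2 (4c) ⇒ 4c, clock 15
[4] DMA t4→A (6c) ∥ CU B:t3 (6c) ⇒ 6c, clock 21
[5] DMA idle ∥ CU A:t4 (7c) ⇒ 7c, clock 28

end_cycle[3] = 15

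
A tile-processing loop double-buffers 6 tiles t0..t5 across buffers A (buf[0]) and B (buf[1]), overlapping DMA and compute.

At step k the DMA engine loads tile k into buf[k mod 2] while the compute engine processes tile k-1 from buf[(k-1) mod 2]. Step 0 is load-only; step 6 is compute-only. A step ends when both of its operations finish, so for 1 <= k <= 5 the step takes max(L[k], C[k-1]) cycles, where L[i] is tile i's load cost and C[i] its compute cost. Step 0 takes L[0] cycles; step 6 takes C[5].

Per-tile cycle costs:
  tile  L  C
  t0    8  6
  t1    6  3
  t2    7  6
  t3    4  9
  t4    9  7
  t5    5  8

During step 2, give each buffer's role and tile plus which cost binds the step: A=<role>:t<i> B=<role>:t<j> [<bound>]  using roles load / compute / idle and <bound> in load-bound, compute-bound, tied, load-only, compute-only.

step 2: A=load:t2 B=compute:t1 [load-bound]

[0] DMA t0→A (8c) ∥ CU idle ⇒ 8c, clock 8
[1] DMA t1→B (6c) ∥ CU A:t0 (6c) ⇒ 6c, clock 14
[2] DMA t2→A (7c) ∥ CU B:t1 (3c) ⇒ 7c, clock 21
[3] DMA t3→B (4c) ∥ CU A:t2 (6c) ⇒ 6c, clock 27
[4] DMA t4→A (9c) ∥ CU B:t3 (9c) ⇒ 9c, clock 36
[5] DMA t5→B (5c) ∥ CU A:t4 (7c) ⇒ 7c, clock 43
[6] DMA idle ∥ CU B:t5 (8c) ⇒ 8c, clock 51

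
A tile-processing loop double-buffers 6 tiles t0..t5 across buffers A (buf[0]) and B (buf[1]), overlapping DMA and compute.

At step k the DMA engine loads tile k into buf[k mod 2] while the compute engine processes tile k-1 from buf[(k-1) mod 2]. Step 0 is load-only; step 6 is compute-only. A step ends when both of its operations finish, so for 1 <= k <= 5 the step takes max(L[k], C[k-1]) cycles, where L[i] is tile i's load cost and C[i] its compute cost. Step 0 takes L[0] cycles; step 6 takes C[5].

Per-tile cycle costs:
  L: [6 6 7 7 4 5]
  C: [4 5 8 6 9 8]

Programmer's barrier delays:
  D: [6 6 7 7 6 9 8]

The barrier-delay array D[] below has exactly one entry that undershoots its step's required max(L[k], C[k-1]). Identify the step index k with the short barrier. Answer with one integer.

[0] required=L[0]=6=6 vs D=6 ok
[1] required=max(L[1]=6,C[0]=4)=6 vs D=6 ok
[2] required=max(L[2]=7,C[1]=5)=7 vs D=7 ok
[3] required=max(L[3]=7,C[2]=8)=8 vs D=7 SHORT
[4] required=max(L[4]=4,C[3]=6)=6 vs D=6 ok
[5] required=max(L[5]=5,C[4]=9)=9 vs D=9 ok
[6] required=C[5]=8=8 vs D=8 ok

hazard at step 3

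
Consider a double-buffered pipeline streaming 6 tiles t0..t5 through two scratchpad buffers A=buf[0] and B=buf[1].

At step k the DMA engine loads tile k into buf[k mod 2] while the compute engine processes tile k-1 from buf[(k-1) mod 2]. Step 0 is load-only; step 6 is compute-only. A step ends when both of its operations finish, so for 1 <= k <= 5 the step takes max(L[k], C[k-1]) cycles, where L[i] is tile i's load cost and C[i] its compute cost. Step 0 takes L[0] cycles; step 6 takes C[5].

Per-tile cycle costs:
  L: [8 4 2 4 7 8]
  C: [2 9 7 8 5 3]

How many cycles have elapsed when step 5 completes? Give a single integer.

[0] DMA t0→A (8c) ∥ CU idle ⇒ 8c, clock 8
[1] DMA t1→B (4c) ∥ CU A:t0 (2c) ⇒ 4c, clock 12
[2] DMA t2→A (2c) ∥ CU B:t1 (9c) ⇒ 9c, clock 21
[3] DMA t3→B (4c) ∥ CU A:t2 (7c) ⇒ 7c, clock 28
[4] DMA t4→A (7c) ∥ CU B:t3 (8c) ⇒ 8c, clock 36
[5] DMA t5→B (8c) ∥ CU A:t4 (5c) ⇒ 8c, clock 44
[6] DMA idle ∥ CU B:t5 (3c) ⇒ 3c, clock 47

end_cycle[5] = 44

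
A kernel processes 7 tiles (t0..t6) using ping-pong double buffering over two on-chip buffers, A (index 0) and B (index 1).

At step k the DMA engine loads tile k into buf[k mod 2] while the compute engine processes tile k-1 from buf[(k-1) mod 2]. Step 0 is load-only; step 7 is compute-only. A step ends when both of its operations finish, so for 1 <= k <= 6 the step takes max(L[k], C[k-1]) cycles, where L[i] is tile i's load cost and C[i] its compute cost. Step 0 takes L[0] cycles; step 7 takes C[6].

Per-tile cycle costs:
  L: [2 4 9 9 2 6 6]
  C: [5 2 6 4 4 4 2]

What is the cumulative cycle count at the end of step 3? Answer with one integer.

end_cycle[3] = 25

[0] DMA t0→A (2c) ∥ CU idle ⇒ 2c, clock 2
[1] DMA t1→B (4c) ∥ CU A:t0 (5c) ⇒ 5c, clock 7
[2] DMA t2→A (9c) ∥ CU B:t1 (2c) ⇒ 9c, clock 16
[3] DMA t3→B (9c) ∥ CU A:t2 (6c) ⇒ 9c, clock 25
[4] DMA t4→A (2c) ∥ CU B:t3 (4c) ⇒ 4c, clock 29
[5] DMA t5→B (6c) ∥ CU A:t4 (4c) ⇒ 6c, clock 35
[6] DMA t6→A (6c) ∥ CU B:t5 (4c) ⇒ 6c, clock 41
[7] DMA idle ∥ CU A:t6 (2c) ⇒ 2c, clock 43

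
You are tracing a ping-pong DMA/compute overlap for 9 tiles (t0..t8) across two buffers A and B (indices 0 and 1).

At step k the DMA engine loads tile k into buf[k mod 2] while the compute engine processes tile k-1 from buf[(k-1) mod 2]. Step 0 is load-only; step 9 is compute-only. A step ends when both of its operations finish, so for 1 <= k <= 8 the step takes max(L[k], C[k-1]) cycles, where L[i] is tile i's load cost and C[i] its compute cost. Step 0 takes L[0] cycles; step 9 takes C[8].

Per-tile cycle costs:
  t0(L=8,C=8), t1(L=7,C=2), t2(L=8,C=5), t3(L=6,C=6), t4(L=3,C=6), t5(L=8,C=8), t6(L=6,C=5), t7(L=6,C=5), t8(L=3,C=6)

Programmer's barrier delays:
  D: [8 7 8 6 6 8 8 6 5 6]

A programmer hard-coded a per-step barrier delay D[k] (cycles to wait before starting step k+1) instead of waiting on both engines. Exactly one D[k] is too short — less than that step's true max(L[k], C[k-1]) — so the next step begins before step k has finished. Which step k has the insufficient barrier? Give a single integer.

step 0: need L[0]=8 = 8; D[0]=8 ok
step 1: need max(L[1]=7,C[0]=8) = 8; D[1]=7 SHORT
step 2: need max(L[2]=8,C[1]=2) = 8; D[2]=8 ok
step 3: need max(L[3]=6,C[2]=5) = 6; D[3]=6 ok
step 4: need max(L[4]=3,C[3]=6) = 6; D[4]=6 ok
step 5: need max(L[5]=8,C[4]=6) = 8; D[5]=8 ok
step 6: need max(L[6]=6,C[5]=8) = 8; D[6]=8 ok
step 7: need max(L[7]=6,C[6]=5) = 6; D[7]=6 ok
step 8: need max(L[8]=3,C[7]=5) = 5; D[8]=5 ok
step 9: need C[8]=6 = 6; D[9]=6 ok

hazard at step 1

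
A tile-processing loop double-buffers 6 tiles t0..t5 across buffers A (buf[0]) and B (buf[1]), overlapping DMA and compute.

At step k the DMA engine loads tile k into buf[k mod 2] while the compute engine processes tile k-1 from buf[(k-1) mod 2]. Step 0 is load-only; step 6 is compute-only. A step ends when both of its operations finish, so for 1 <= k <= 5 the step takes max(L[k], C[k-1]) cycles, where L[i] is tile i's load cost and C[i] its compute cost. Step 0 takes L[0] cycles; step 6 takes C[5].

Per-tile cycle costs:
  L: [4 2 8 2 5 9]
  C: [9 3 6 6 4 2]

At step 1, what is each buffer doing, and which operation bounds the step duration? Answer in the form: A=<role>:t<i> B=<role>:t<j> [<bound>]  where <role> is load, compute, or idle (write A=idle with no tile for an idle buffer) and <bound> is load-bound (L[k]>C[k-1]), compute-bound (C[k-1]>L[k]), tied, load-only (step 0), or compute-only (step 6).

step 1: A=compute:t0 B=load:t1 [compute-bound]

  0. 4=4c; end=4; A:t0 B:-
  1. max(2,9)=9c; end=13; A:t0 B:t1
  2. max(8,3)=8c; end=21; A:t2 B:t1
  3. max(2,6)=6c; end=27; A:t2 B:t3
  4. max(5,6)=6c; end=33; A:t4 B:t3
  5. max(9,4)=9c; end=42; A:t4 B:t5
  6. 2=2c; end=44; A:t4 B:t5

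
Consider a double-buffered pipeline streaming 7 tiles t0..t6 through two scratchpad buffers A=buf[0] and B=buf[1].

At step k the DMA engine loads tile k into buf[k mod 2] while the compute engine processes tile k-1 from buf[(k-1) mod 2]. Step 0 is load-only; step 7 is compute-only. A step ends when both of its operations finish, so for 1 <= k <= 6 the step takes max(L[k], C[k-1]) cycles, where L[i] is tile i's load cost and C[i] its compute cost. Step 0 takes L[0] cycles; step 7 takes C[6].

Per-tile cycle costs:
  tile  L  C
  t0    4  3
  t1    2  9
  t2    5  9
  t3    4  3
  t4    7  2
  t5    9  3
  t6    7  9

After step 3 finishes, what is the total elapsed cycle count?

end_cycle[3] = 25

  0. 4=4c; end=4; A:t0 B:-
  1. max(2,3)=3c; end=7; A:t0 B:t1
  2. max(5,9)=9c; end=16; A:t2 B:t1
  3. max(4,9)=9c; end=25; A:t2 B:t3
  4. max(7,3)=7c; end=32; A:t4 B:t3
  5. max(9,2)=9c; end=41; A:t4 B:t5
  6. max(7,3)=7c; end=48; A:t6 B:t5
  7. 9=9c; end=57; A:t6 B:t5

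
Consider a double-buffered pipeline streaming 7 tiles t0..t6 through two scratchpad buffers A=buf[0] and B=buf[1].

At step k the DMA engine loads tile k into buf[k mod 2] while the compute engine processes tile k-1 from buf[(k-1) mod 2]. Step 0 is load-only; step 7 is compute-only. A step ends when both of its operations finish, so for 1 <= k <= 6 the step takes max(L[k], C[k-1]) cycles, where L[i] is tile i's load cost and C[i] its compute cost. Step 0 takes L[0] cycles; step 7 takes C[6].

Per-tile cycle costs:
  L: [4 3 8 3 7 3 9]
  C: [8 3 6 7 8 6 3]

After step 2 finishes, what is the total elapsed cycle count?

end_cycle[2] = 20

k=0 load=t0/4c comp=- wait=4 total=4
k=1 load=t1/3c comp=t0/8c wait=8 total=12
k=2 load=t2/8c comp=t1/3c wait=8 total=20
k=3 load=t3/3c comp=t2/6c wait=6 total=26
k=4 load=t4/7c comp=t3/7c wait=7 total=33
k=5 load=t5/3c comp=t4/8c wait=8 total=41
k=6 load=t6/9c comp=t5/6c wait=9 total=50
k=7 load=- comp=t6/3c wait=3 total=53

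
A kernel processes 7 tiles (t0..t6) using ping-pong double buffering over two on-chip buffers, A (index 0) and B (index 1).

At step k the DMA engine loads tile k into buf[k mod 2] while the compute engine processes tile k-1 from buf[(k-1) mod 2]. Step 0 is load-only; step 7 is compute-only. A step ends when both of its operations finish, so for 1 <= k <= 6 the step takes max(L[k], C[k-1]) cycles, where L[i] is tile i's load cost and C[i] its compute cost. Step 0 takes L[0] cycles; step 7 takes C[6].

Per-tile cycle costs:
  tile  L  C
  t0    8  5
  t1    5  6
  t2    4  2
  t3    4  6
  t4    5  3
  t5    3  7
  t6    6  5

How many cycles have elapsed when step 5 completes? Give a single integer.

  0. 8=8c; end=8; A:t0 B:-
  1. max(5,5)=5c; end=13; A:t0 B:t1
  2. max(4,6)=6c; end=19; A:t2 B:t1
  3. max(4,2)=4c; end=23; A:t2 B:t3
  4. max(5,6)=6c; end=29; A:t4 B:t3
  5. max(3,3)=3c; end=32; A:t4 B:t5
  6. max(6,7)=7c; end=39; A:t6 B:t5
  7. 5=5c; end=44; A:t6 B:t5

end_cycle[5] = 32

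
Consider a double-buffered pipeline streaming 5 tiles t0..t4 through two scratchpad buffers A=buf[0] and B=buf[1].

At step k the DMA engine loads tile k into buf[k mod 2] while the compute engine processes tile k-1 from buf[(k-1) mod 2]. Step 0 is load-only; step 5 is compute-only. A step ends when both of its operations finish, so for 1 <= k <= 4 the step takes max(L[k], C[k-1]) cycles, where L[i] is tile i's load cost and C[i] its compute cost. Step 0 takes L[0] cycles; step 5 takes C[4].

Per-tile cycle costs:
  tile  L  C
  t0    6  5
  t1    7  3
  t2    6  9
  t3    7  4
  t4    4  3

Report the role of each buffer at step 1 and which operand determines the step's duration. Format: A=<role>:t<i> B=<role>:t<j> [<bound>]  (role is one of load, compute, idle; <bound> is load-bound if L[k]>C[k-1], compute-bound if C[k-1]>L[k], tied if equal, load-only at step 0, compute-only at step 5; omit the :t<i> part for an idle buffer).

step 1: A=compute:t0 B=load:t1 [load-bound]

k=0 load=t0/6c comp=- wait=6 total=6
k=1 load=t1/7c comp=t0/5c wait=7 total=13
k=2 load=t2/6c comp=t1/3c wait=6 total=19
k=3 load=t3/7c comp=t2/9c wait=9 total=28
k=4 load=t4/4c comp=t3/4c wait=4 total=32
k=5 load=- comp=t4/3c wait=3 total=35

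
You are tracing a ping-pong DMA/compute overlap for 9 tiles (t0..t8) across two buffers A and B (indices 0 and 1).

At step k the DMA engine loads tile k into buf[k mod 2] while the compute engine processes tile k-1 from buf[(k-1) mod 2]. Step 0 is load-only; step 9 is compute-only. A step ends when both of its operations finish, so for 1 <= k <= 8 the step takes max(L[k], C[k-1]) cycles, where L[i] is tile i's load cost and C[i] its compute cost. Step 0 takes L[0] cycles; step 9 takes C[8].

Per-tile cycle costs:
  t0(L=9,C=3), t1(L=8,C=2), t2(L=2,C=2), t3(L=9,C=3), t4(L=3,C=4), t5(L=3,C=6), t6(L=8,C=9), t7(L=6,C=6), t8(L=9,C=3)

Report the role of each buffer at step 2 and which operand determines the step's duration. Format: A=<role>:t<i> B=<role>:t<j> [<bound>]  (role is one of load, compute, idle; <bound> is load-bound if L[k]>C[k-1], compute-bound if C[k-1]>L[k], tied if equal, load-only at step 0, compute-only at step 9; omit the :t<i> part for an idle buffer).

step 2: A=load:t2 B=compute:t1 [tied]

step 0: L[0]=9 → dur=9, Σ=9 | A=load:t0 B=idle [load-only]
step 1: L[1]=8 C[0]=3 → dur=8, Σ=17 | A=compute:t0 B=load:t1 [load-bound]
step 2: L[2]=2 C[1]=2 → dur=2, Σ=19 | A=load:t2 B=compute:t1 [tied]
step 3: L[3]=9 C[2]=2 → dur=9, Σ=28 | A=compute:t2 B=load:t3 [load-bound]
step 4: L[4]=3 C[3]=3 → dur=3, Σ=31 | A=load:t4 B=compute:t3 [tied]
step 5: L[5]=3 C[4]=4 → dur=4, Σ=35 | A=compute:t4 B=load:t5 [compute-bound]
step 6: L[6]=8 C[5]=6 → dur=8, Σ=43 | A=load:t6 B=compute:t5 [load-bound]
step 7: L[7]=6 C[6]=9 → dur=9, Σ=52 | A=compute:t6 B=load:t7 [compute-bound]
step 8: L[8]=9 C[7]=6 → dur=9, Σ=61 | A=load:t8 B=compute:t7 [load-bound]
step 9: C[8]=3 → dur=3, Σ=64 | A=compute:t8 B=idle [compute-only]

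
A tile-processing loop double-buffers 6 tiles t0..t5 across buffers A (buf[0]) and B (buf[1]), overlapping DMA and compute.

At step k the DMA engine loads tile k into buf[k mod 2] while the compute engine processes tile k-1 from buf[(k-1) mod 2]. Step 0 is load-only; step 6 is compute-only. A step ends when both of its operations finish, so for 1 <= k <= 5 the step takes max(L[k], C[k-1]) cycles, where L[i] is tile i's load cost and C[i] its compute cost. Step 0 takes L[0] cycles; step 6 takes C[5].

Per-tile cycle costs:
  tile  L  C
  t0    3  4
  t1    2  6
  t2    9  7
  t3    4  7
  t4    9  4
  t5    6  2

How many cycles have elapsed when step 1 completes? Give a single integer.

end_cycle[1] = 7

[0] DMA t0→A (3c) ∥ CU idle ⇒ 3c, clock 3
[1] DMA t1→B (2c) ∥ CU A:t0 (4c) ⇒ 4c, clock 7
[2] DMA t2→A (9c) ∥ CU B:t1 (6c) ⇒ 9c, clock 16
[3] DMA t3→B (4c) ∥ CU A:t2 (7c) ⇒ 7c, clock 23
[4] DMA t4→A (9c) ∥ CU B:t3 (7c) ⇒ 9c, clock 32
[5] DMA t5→B (6c) ∥ CU A:t4 (4c) ⇒ 6c, clock 38
[6] DMA idle ∥ CU B:t5 (2c) ⇒ 2c, clock 40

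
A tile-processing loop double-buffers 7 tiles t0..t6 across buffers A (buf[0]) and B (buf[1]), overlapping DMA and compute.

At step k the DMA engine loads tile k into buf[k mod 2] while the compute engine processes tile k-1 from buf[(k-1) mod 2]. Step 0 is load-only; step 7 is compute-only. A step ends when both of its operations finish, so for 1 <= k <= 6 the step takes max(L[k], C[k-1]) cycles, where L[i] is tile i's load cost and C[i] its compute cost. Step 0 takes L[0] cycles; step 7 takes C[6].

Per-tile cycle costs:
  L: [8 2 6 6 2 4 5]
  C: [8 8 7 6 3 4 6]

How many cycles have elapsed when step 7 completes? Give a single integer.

end_cycle[7] = 52

[0] DMA t0→A (8c) ∥ CU idle ⇒ 8c, clock 8
[1] DMA t1→B (2c) ∥ CU A:t0 (8c) ⇒ 8c, clock 16
[2] DMA t2→A (6c) ∥ CU B:t1 (8c) ⇒ 8c, clock 24
[3] DMA t3→B (6c) ∥ CU A:t2 (7c) ⇒ 7c, clock 31
[4] DMA t4→A (2c) ∥ CU B:t3 (6c) ⇒ 6c, clock 37
[5] DMA t5→B (4c) ∥ CU A:t4 (3c) ⇒ 4c, clock 41
[6] DMA t6→A (5c) ∥ CU B:t5 (4c) ⇒ 5c, clock 46
[7] DMA idle ∥ CU A:t6 (6c) ⇒ 6c, clock 52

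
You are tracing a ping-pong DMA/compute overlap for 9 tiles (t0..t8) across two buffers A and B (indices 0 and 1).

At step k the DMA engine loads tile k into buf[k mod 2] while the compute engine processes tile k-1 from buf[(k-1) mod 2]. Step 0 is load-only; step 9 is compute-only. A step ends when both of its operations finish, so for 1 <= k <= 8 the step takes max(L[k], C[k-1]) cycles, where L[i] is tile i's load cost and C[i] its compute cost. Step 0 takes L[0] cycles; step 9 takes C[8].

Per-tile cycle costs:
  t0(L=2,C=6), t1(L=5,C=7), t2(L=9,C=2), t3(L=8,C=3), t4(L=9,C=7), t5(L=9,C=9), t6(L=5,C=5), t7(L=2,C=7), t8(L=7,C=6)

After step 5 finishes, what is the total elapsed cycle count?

end_cycle[5] = 43

[0] DMA t0→A (2c) ∥ CU idle ⇒ 2c, clock 2
[1] DMA t1→B (5c) ∥ CU A:t0 (6c) ⇒ 6c, clock 8
[2] DMA t2→A (9c) ∥ CU B:t1 (7c) ⇒ 9c, clock 17
[3] DMA t3→B (8c) ∥ CU A:t2 (2c) ⇒ 8c, clock 25
[4] DMA t4→A (9c) ∥ CU B:t3 (3c) ⇒ 9c, clock 34
[5] DMA t5→B (9c) ∥ CU A:t4 (7c) ⇒ 9c, clock 43
[6] DMA t6→A (5c) ∥ CU B:t5 (9c) ⇒ 9c, clock 52
[7] DMA t7→B (2c) ∥ CU A:t6 (5c) ⇒ 5c, clock 57
[8] DMA t8→A (7c) ∥ CU B:t7 (7c) ⇒ 7c, clock 64
[9] DMA idle ∥ CU A:t8 (6c) ⇒ 6c, clock 70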